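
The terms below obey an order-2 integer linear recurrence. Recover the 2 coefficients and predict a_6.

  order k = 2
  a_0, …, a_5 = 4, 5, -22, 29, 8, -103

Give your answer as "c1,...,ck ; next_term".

-2,-3 ; 182

  a_2 = -2·5 + -3·4 = -22
  a_3 = -2·-22 + -3·5 = 29
  a_4 = -2·29 + -3·-22 = 8
  a_5 = -2·8 + -3·29 = -103
  a_6 = -2·-103 + -3·8 = 182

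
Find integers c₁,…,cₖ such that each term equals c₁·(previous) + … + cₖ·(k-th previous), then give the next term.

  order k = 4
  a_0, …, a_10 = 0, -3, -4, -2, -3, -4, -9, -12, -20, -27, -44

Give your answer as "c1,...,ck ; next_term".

  a_4 = 1·-2 + 1·-4 + -1·-3 + 1·0 = -3
  a_5 = 1·-3 + 1·-2 + -1·-4 + 1·-3 = -4
  a_6 = 1·-4 + 1·-3 + -1·-2 + 1·-4 = -9
  a_7 = 1·-9 + 1·-4 + -1·-3 + 1·-2 = -12
  a_8 = 1·-12 + 1·-9 + -1·-4 + 1·-3 = -20
  a_9 = 1·-20 + 1·-12 + -1·-9 + 1·-4 = -27
  a_10 = 1·-27 + 1·-20 + -1·-12 + 1·-9 = -44
  a_11 = 1·-44 + 1·-27 + -1·-20 + 1·-12 = -63

1,1,-1,1 ; -63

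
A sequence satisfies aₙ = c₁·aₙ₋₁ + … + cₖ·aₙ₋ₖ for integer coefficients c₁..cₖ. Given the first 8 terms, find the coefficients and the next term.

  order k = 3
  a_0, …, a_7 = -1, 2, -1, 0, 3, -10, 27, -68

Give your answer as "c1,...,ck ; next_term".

-3,-1,1 ; 167

  a_3 = -3·-1 + -1·2 + 1·-1 = 0
  a_4 = -3·0 + -1·-1 + 1·2 = 3
  a_5 = -3·3 + -1·0 + 1·-1 = -10
  a_6 = -3·-10 + -1·3 + 1·0 = 27
  a_7 = -3·27 + -1·-10 + 1·3 = -68
  a_8 = -3·-68 + -1·27 + 1·-10 = 167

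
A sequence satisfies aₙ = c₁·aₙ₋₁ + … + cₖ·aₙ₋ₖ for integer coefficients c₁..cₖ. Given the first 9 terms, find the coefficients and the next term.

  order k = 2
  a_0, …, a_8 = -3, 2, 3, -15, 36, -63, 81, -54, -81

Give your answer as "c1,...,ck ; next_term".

  a_2 = -3·2 + -3·-3 = 3
  a_3 = -3·3 + -3·2 = -15
  a_4 = -3·-15 + -3·3 = 36
  a_5 = -3·36 + -3·-15 = -63
  a_6 = -3·-63 + -3·36 = 81
  a_7 = -3·81 + -3·-63 = -54
  a_8 = -3·-54 + -3·81 = -81
  a_9 = -3·-81 + -3·-54 = 405

-3,-3 ; 405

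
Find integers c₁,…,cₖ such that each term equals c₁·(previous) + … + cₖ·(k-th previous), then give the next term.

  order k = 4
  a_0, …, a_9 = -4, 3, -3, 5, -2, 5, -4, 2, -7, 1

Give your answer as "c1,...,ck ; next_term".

  a_4 = 0·5 + 1·-3 + -1·3 + -1·-4 = -2
  a_5 = 0·-2 + 1·5 + -1·-3 + -1·3 = 5
  a_6 = 0·5 + 1·-2 + -1·5 + -1·-3 = -4
  a_7 = 0·-4 + 1·5 + -1·-2 + -1·5 = 2
  a_8 = 0·2 + 1·-4 + -1·5 + -1·-2 = -7
  a_9 = 0·-7 + 1·2 + -1·-4 + -1·5 = 1
  a_10 = 0·1 + 1·-7 + -1·2 + -1·-4 = -5

0,1,-1,-1 ; -5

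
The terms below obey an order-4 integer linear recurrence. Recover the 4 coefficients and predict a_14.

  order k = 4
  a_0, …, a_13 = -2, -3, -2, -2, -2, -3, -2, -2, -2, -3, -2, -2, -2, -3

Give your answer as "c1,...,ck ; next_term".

0,0,0,1 ; -2

  a_4 = 0·-2 + 0·-2 + 0·-3 + 1·-2 = -2
  a_5 = 0·-2 + 0·-2 + 0·-2 + 1·-3 = -3
  a_6 = 0·-3 + 0·-2 + 0·-2 + 1·-2 = -2
  a_7 = 0·-2 + 0·-3 + 0·-2 + 1·-2 = -2
  a_8 = 0·-2 + 0·-2 + 0·-3 + 1·-2 = -2
  a_9 = 0·-2 + 0·-2 + 0·-2 + 1·-3 = -3
  a_10 = 0·-3 + 0·-2 + 0·-2 + 1·-2 = -2
  a_11 = 0·-2 + 0·-3 + 0·-2 + 1·-2 = -2
  a_12 = 0·-2 + 0·-2 + 0·-3 + 1·-2 = -2
  a_13 = 0·-2 + 0·-2 + 0·-2 + 1·-3 = -3
  a_14 = 0·-3 + 0·-2 + 0·-2 + 1·-2 = -2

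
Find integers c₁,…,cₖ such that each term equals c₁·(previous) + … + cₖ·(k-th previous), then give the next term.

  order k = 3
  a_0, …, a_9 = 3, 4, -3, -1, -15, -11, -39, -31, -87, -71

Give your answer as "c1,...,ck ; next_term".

  a_3 = 1·-3 + 2·4 + -2·3 = -1
  a_4 = 1·-1 + 2·-3 + -2·4 = -15
  a_5 = 1·-15 + 2·-1 + -2·-3 = -11
  a_6 = 1·-11 + 2·-15 + -2·-1 = -39
  a_7 = 1·-39 + 2·-11 + -2·-15 = -31
  a_8 = 1·-31 + 2·-39 + -2·-11 = -87
  a_9 = 1·-87 + 2·-31 + -2·-39 = -71
  a_10 = 1·-71 + 2·-87 + -2·-31 = -183

1,2,-2 ; -183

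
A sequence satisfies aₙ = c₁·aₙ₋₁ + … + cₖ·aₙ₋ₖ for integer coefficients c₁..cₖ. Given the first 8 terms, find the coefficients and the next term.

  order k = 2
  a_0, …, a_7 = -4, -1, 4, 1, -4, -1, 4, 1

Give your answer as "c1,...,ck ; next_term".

0,-1 ; -4

  a_2 = 0·-1 + -1·-4 = 4
  a_3 = 0·4 + -1·-1 = 1
  a_4 = 0·1 + -1·4 = -4
  a_5 = 0·-4 + -1·1 = -1
  a_6 = 0·-1 + -1·-4 = 4
  a_7 = 0·4 + -1·-1 = 1
  a_8 = 0·1 + -1·4 = -4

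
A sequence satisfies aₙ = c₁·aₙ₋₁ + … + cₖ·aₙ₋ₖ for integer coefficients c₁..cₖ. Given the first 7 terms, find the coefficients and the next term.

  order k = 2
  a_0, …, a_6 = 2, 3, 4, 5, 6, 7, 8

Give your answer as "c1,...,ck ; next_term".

  a_2 = 2·3 + -1·2 = 4
  a_3 = 2·4 + -1·3 = 5
  a_4 = 2·5 + -1·4 = 6
  a_5 = 2·6 + -1·5 = 7
  a_6 = 2·7 + -1·6 = 8
  a_7 = 2·8 + -1·7 = 9

2,-1 ; 9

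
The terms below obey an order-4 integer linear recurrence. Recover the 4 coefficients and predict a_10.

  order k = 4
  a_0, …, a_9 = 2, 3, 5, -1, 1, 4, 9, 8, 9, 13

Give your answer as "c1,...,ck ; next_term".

  a_4 = 1·-1 + 0·5 + 0·3 + 1·2 = 1
  a_5 = 1·1 + 0·-1 + 0·5 + 1·3 = 4
  a_6 = 1·4 + 0·1 + 0·-1 + 1·5 = 9
  a_7 = 1·9 + 0·4 + 0·1 + 1·-1 = 8
  a_8 = 1·8 + 0·9 + 0·4 + 1·1 = 9
  a_9 = 1·9 + 0·8 + 0·9 + 1·4 = 13
  a_10 = 1·13 + 0·9 + 0·8 + 1·9 = 22

1,0,0,1 ; 22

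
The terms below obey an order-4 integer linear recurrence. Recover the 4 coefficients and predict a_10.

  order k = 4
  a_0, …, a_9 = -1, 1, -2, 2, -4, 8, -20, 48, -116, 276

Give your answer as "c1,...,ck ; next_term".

  a_4 = -3·2 + -1·-2 + 2·1 + 2·-1 = -4
  a_5 = -3·-4 + -1·2 + 2·-2 + 2·1 = 8
  a_6 = -3·8 + -1·-4 + 2·2 + 2·-2 = -20
  a_7 = -3·-20 + -1·8 + 2·-4 + 2·2 = 48
  a_8 = -3·48 + -1·-20 + 2·8 + 2·-4 = -116
  a_9 = -3·-116 + -1·48 + 2·-20 + 2·8 = 276
  a_10 = -3·276 + -1·-116 + 2·48 + 2·-20 = -656

-3,-1,2,2 ; -656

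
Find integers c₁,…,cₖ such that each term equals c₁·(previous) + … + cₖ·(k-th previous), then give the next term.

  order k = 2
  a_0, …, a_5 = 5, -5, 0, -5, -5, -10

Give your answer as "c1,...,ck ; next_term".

1,1 ; -15

  a_2 = 1·-5 + 1·5 = 0
  a_3 = 1·0 + 1·-5 = -5
  a_4 = 1·-5 + 1·0 = -5
  a_5 = 1·-5 + 1·-5 = -10
  a_6 = 1·-10 + 1·-5 = -15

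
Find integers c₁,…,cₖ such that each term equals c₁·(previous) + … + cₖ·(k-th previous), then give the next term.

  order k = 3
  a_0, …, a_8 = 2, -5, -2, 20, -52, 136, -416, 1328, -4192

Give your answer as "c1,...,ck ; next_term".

  a_3 = -4·-2 + -4·-5 + -4·2 = 20
  a_4 = -4·20 + -4·-2 + -4·-5 = -52
  a_5 = -4·-52 + -4·20 + -4·-2 = 136
  a_6 = -4·136 + -4·-52 + -4·20 = -416
  a_7 = -4·-416 + -4·136 + -4·-52 = 1328
  a_8 = -4·1328 + -4·-416 + -4·136 = -4192
  a_9 = -4·-4192 + -4·1328 + -4·-416 = 13120

-4,-4,-4 ; 13120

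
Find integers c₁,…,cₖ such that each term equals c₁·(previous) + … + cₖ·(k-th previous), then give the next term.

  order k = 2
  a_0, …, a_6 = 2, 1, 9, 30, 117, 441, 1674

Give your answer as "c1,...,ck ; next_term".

  a_2 = 3·1 + 3·2 = 9
  a_3 = 3·9 + 3·1 = 30
  a_4 = 3·30 + 3·9 = 117
  a_5 = 3·117 + 3·30 = 441
  a_6 = 3·441 + 3·117 = 1674
  a_7 = 3·1674 + 3·441 = 6345

3,3 ; 6345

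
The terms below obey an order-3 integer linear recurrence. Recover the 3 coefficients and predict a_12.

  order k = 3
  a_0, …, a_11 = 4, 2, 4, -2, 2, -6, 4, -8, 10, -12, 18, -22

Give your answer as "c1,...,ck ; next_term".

0,1,-1 ; 30

  a_3 = 0·4 + 1·2 + -1·4 = -2
  a_4 = 0·-2 + 1·4 + -1·2 = 2
  a_5 = 0·2 + 1·-2 + -1·4 = -6
  a_6 = 0·-6 + 1·2 + -1·-2 = 4
  a_7 = 0·4 + 1·-6 + -1·2 = -8
  a_8 = 0·-8 + 1·4 + -1·-6 = 10
  a_9 = 0·10 + 1·-8 + -1·4 = -12
  a_10 = 0·-12 + 1·10 + -1·-8 = 18
  a_11 = 0·18 + 1·-12 + -1·10 = -22
  a_12 = 0·-22 + 1·18 + -1·-12 = 30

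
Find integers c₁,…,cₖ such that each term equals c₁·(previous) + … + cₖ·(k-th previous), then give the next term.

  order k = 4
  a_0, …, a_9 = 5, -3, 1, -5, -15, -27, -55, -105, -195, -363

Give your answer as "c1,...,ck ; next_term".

2,0,0,-1 ; -671

  a_4 = 2·-5 + 0·1 + 0·-3 + -1·5 = -15
  a_5 = 2·-15 + 0·-5 + 0·1 + -1·-3 = -27
  a_6 = 2·-27 + 0·-15 + 0·-5 + -1·1 = -55
  a_7 = 2·-55 + 0·-27 + 0·-15 + -1·-5 = -105
  a_8 = 2·-105 + 0·-55 + 0·-27 + -1·-15 = -195
  a_9 = 2·-195 + 0·-105 + 0·-55 + -1·-27 = -363
  a_10 = 2·-363 + 0·-195 + 0·-105 + -1·-55 = -671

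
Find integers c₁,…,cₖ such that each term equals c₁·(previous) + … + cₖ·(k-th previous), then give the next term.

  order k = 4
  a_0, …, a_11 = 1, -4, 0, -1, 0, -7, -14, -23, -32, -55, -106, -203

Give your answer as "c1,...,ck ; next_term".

  a_4 = 2·-1 + -1·0 + 0·-4 + 2·1 = 0
  a_5 = 2·0 + -1·-1 + 0·0 + 2·-4 = -7
  a_6 = 2·-7 + -1·0 + 0·-1 + 2·0 = -14
  a_7 = 2·-14 + -1·-7 + 0·0 + 2·-1 = -23
  a_8 = 2·-23 + -1·-14 + 0·-7 + 2·0 = -32
  a_9 = 2·-32 + -1·-23 + 0·-14 + 2·-7 = -55
  a_10 = 2·-55 + -1·-32 + 0·-23 + 2·-14 = -106
  a_11 = 2·-106 + -1·-55 + 0·-32 + 2·-23 = -203
  a_12 = 2·-203 + -1·-106 + 0·-55 + 2·-32 = -364

2,-1,0,2 ; -364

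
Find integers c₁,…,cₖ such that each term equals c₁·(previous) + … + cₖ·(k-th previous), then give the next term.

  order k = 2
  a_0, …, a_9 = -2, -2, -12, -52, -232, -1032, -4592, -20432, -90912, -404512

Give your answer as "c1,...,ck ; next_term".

  a_2 = 4·-2 + 2·-2 = -12
  a_3 = 4·-12 + 2·-2 = -52
  a_4 = 4·-52 + 2·-12 = -232
  a_5 = 4·-232 + 2·-52 = -1032
  a_6 = 4·-1032 + 2·-232 = -4592
  a_7 = 4·-4592 + 2·-1032 = -20432
  a_8 = 4·-20432 + 2·-4592 = -90912
  a_9 = 4·-90912 + 2·-20432 = -404512
  a_10 = 4·-404512 + 2·-90912 = -1799872

4,2 ; -1799872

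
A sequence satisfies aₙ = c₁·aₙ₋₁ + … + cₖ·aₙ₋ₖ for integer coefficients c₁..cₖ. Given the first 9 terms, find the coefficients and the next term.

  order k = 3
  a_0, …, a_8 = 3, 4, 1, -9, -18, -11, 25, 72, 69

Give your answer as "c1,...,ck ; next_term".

  a_3 = 1·1 + -1·4 + -2·3 = -9
  a_4 = 1·-9 + -1·1 + -2·4 = -18
  a_5 = 1·-18 + -1·-9 + -2·1 = -11
  a_6 = 1·-11 + -1·-18 + -2·-9 = 25
  a_7 = 1·25 + -1·-11 + -2·-18 = 72
  a_8 = 1·72 + -1·25 + -2·-11 = 69
  a_9 = 1·69 + -1·72 + -2·25 = -53

1,-1,-2 ; -53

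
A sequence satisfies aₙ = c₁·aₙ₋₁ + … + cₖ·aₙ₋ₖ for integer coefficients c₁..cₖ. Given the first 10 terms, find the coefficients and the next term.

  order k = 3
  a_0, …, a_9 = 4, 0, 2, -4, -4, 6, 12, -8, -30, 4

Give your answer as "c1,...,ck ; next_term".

0,-2,-1 ; 68

  a_3 = 0·2 + -2·0 + -1·4 = -4
  a_4 = 0·-4 + -2·2 + -1·0 = -4
  a_5 = 0·-4 + -2·-4 + -1·2 = 6
  a_6 = 0·6 + -2·-4 + -1·-4 = 12
  a_7 = 0·12 + -2·6 + -1·-4 = -8
  a_8 = 0·-8 + -2·12 + -1·6 = -30
  a_9 = 0·-30 + -2·-8 + -1·12 = 4
  a_10 = 0·4 + -2·-30 + -1·-8 = 68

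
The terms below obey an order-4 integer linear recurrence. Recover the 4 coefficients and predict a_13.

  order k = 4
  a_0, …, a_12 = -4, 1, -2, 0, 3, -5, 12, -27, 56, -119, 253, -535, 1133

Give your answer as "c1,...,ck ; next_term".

-2,0,-1,-1 ; -2400

  a_4 = -2·0 + 0·-2 + -1·1 + -1·-4 = 3
  a_5 = -2·3 + 0·0 + -1·-2 + -1·1 = -5
  a_6 = -2·-5 + 0·3 + -1·0 + -1·-2 = 12
  a_7 = -2·12 + 0·-5 + -1·3 + -1·0 = -27
  a_8 = -2·-27 + 0·12 + -1·-5 + -1·3 = 56
  a_9 = -2·56 + 0·-27 + -1·12 + -1·-5 = -119
  a_10 = -2·-119 + 0·56 + -1·-27 + -1·12 = 253
  a_11 = -2·253 + 0·-119 + -1·56 + -1·-27 = -535
  a_12 = -2·-535 + 0·253 + -1·-119 + -1·56 = 1133
  a_13 = -2·1133 + 0·-535 + -1·253 + -1·-119 = -2400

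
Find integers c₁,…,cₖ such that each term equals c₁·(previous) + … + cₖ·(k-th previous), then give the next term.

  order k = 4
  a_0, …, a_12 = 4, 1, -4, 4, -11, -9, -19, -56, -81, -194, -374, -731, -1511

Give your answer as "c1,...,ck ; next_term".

  a_4 = 1·4 + 2·-4 + 1·1 + -2·4 = -11
  a_5 = 1·-11 + 2·4 + 1·-4 + -2·1 = -9
  a_6 = 1·-9 + 2·-11 + 1·4 + -2·-4 = -19
  a_7 = 1·-19 + 2·-9 + 1·-11 + -2·4 = -56
  a_8 = 1·-56 + 2·-19 + 1·-9 + -2·-11 = -81
  a_9 = 1·-81 + 2·-56 + 1·-19 + -2·-9 = -194
  a_10 = 1·-194 + 2·-81 + 1·-56 + -2·-19 = -374
  a_11 = 1·-374 + 2·-194 + 1·-81 + -2·-56 = -731
  a_12 = 1·-731 + 2·-374 + 1·-194 + -2·-81 = -1511
  a_13 = 1·-1511 + 2·-731 + 1·-374 + -2·-194 = -2959

1,2,1,-2 ; -2959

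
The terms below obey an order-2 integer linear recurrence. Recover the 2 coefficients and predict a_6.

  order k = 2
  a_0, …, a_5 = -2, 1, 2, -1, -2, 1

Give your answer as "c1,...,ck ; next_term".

0,-1 ; 2

  a_2 = 0·1 + -1·-2 = 2
  a_3 = 0·2 + -1·1 = -1
  a_4 = 0·-1 + -1·2 = -2
  a_5 = 0·-2 + -1·-1 = 1
  a_6 = 0·1 + -1·-2 = 2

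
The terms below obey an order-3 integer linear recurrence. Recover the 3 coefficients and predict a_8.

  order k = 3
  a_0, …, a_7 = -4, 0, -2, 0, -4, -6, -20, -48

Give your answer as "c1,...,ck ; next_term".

2,2,-1 ; -130

  a_3 = 2·-2 + 2·0 + -1·-4 = 0
  a_4 = 2·0 + 2·-2 + -1·0 = -4
  a_5 = 2·-4 + 2·0 + -1·-2 = -6
  a_6 = 2·-6 + 2·-4 + -1·0 = -20
  a_7 = 2·-20 + 2·-6 + -1·-4 = -48
  a_8 = 2·-48 + 2·-20 + -1·-6 = -130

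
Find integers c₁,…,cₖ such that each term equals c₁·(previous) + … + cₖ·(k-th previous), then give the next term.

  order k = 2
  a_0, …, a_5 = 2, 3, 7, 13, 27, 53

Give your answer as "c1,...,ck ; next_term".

1,2 ; 107

  a_2 = 1·3 + 2·2 = 7
  a_3 = 1·7 + 2·3 = 13
  a_4 = 1·13 + 2·7 = 27
  a_5 = 1·27 + 2·13 = 53
  a_6 = 1·53 + 2·27 = 107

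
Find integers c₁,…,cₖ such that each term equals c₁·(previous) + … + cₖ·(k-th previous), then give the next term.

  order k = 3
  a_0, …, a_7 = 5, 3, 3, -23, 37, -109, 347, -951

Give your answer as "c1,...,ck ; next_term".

-2,1,-4 ; 2685

  a_3 = -2·3 + 1·3 + -4·5 = -23
  a_4 = -2·-23 + 1·3 + -4·3 = 37
  a_5 = -2·37 + 1·-23 + -4·3 = -109
  a_6 = -2·-109 + 1·37 + -4·-23 = 347
  a_7 = -2·347 + 1·-109 + -4·37 = -951
  a_8 = -2·-951 + 1·347 + -4·-109 = 2685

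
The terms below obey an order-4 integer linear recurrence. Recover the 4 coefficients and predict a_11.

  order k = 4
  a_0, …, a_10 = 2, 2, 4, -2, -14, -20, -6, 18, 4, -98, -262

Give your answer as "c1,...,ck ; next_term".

3,-4,3,1 ; -364

  a_4 = 3·-2 + -4·4 + 3·2 + 1·2 = -14
  a_5 = 3·-14 + -4·-2 + 3·4 + 1·2 = -20
  a_6 = 3·-20 + -4·-14 + 3·-2 + 1·4 = -6
  a_7 = 3·-6 + -4·-20 + 3·-14 + 1·-2 = 18
  a_8 = 3·18 + -4·-6 + 3·-20 + 1·-14 = 4
  a_9 = 3·4 + -4·18 + 3·-6 + 1·-20 = -98
  a_10 = 3·-98 + -4·4 + 3·18 + 1·-6 = -262
  a_11 = 3·-262 + -4·-98 + 3·4 + 1·18 = -364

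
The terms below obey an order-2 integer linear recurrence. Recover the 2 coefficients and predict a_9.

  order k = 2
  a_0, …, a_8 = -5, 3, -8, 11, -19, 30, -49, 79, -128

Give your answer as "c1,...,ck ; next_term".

-1,1 ; 207

  a_2 = -1·3 + 1·-5 = -8
  a_3 = -1·-8 + 1·3 = 11
  a_4 = -1·11 + 1·-8 = -19
  a_5 = -1·-19 + 1·11 = 30
  a_6 = -1·30 + 1·-19 = -49
  a_7 = -1·-49 + 1·30 = 79
  a_8 = -1·79 + 1·-49 = -128
  a_9 = -1·-128 + 1·79 = 207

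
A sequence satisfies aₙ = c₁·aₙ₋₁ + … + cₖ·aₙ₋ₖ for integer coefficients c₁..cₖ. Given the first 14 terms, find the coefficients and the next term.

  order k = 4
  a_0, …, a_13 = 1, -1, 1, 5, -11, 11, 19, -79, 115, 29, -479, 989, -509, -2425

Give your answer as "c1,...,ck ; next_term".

  a_4 = -1·5 + -1·1 + 4·-1 + -1·1 = -11
  a_5 = -1·-11 + -1·5 + 4·1 + -1·-1 = 11
  a_6 = -1·11 + -1·-11 + 4·5 + -1·1 = 19
  a_7 = -1·19 + -1·11 + 4·-11 + -1·5 = -79
  a_8 = -1·-79 + -1·19 + 4·11 + -1·-11 = 115
  a_9 = -1·115 + -1·-79 + 4·19 + -1·11 = 29
  a_10 = -1·29 + -1·115 + 4·-79 + -1·19 = -479
  a_11 = -1·-479 + -1·29 + 4·115 + -1·-79 = 989
  a_12 = -1·989 + -1·-479 + 4·29 + -1·115 = -509
  a_13 = -1·-509 + -1·989 + 4·-479 + -1·29 = -2425
  a_14 = -1·-2425 + -1·-509 + 4·989 + -1·-479 = 7369

-1,-1,4,-1 ; 7369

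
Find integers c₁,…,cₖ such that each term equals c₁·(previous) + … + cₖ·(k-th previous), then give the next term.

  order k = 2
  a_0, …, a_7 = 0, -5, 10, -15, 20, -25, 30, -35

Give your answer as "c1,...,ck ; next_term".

-2,-1 ; 40

  a_2 = -2·-5 + -1·0 = 10
  a_3 = -2·10 + -1·-5 = -15
  a_4 = -2·-15 + -1·10 = 20
  a_5 = -2·20 + -1·-15 = -25
  a_6 = -2·-25 + -1·20 = 30
  a_7 = -2·30 + -1·-25 = -35
  a_8 = -2·-35 + -1·30 = 40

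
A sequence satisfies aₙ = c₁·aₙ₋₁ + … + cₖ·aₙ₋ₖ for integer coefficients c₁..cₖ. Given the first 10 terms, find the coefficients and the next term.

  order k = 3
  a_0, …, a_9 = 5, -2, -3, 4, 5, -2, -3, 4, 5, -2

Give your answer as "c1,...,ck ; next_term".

  a_3 = 1·-3 + -1·-2 + 1·5 = 4
  a_4 = 1·4 + -1·-3 + 1·-2 = 5
  a_5 = 1·5 + -1·4 + 1·-3 = -2
  a_6 = 1·-2 + -1·5 + 1·4 = -3
  a_7 = 1·-3 + -1·-2 + 1·5 = 4
  a_8 = 1·4 + -1·-3 + 1·-2 = 5
  a_9 = 1·5 + -1·4 + 1·-3 = -2
  a_10 = 1·-2 + -1·5 + 1·4 = -3

1,-1,1 ; -3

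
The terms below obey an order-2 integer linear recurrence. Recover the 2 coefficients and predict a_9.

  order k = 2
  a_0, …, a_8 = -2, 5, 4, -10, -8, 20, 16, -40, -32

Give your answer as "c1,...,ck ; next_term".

  a_2 = 0·5 + -2·-2 = 4
  a_3 = 0·4 + -2·5 = -10
  a_4 = 0·-10 + -2·4 = -8
  a_5 = 0·-8 + -2·-10 = 20
  a_6 = 0·20 + -2·-8 = 16
  a_7 = 0·16 + -2·20 = -40
  a_8 = 0·-40 + -2·16 = -32
  a_9 = 0·-32 + -2·-40 = 80

0,-2 ; 80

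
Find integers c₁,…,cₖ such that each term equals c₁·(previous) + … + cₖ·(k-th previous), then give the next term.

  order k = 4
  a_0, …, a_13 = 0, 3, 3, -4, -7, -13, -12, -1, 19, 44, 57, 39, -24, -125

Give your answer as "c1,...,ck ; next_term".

  a_4 = 1·-4 + 0·3 + -1·3 + -1·0 = -7
  a_5 = 1·-7 + 0·-4 + -1·3 + -1·3 = -13
  a_6 = 1·-13 + 0·-7 + -1·-4 + -1·3 = -12
  a_7 = 1·-12 + 0·-13 + -1·-7 + -1·-4 = -1
  a_8 = 1·-1 + 0·-12 + -1·-13 + -1·-7 = 19
  a_9 = 1·19 + 0·-1 + -1·-12 + -1·-13 = 44
  a_10 = 1·44 + 0·19 + -1·-1 + -1·-12 = 57
  a_11 = 1·57 + 0·44 + -1·19 + -1·-1 = 39
  a_12 = 1·39 + 0·57 + -1·44 + -1·19 = -24
  a_13 = 1·-24 + 0·39 + -1·57 + -1·44 = -125
  a_14 = 1·-125 + 0·-24 + -1·39 + -1·57 = -221

1,0,-1,-1 ; -221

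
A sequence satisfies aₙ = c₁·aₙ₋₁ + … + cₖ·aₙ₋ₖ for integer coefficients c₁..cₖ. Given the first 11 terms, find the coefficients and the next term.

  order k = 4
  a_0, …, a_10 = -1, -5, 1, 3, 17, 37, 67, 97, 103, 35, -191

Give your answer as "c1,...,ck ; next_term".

  a_4 = 2·3 + 0·1 + -2·-5 + -1·-1 = 17
  a_5 = 2·17 + 0·3 + -2·1 + -1·-5 = 37
  a_6 = 2·37 + 0·17 + -2·3 + -1·1 = 67
  a_7 = 2·67 + 0·37 + -2·17 + -1·3 = 97
  a_8 = 2·97 + 0·67 + -2·37 + -1·17 = 103
  a_9 = 2·103 + 0·97 + -2·67 + -1·37 = 35
  a_10 = 2·35 + 0·103 + -2·97 + -1·67 = -191
  a_11 = 2·-191 + 0·35 + -2·103 + -1·97 = -685

2,0,-2,-1 ; -685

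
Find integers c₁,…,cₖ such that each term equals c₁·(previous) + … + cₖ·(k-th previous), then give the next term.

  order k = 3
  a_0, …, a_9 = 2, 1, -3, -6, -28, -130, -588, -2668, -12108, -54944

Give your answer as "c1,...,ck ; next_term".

  a_3 = 4·-3 + 2·1 + 2·2 = -6
  a_4 = 4·-6 + 2·-3 + 2·1 = -28
  a_5 = 4·-28 + 2·-6 + 2·-3 = -130
  a_6 = 4·-130 + 2·-28 + 2·-6 = -588
  a_7 = 4·-588 + 2·-130 + 2·-28 = -2668
  a_8 = 4·-2668 + 2·-588 + 2·-130 = -12108
  a_9 = 4·-12108 + 2·-2668 + 2·-588 = -54944
  a_10 = 4·-54944 + 2·-12108 + 2·-2668 = -249328

4,2,2 ; -249328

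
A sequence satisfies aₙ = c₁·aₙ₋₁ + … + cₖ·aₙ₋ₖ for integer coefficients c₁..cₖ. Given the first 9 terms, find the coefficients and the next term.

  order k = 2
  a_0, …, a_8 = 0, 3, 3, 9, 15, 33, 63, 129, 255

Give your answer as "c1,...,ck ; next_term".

  a_2 = 1·3 + 2·0 = 3
  a_3 = 1·3 + 2·3 = 9
  a_4 = 1·9 + 2·3 = 15
  a_5 = 1·15 + 2·9 = 33
  a_6 = 1·33 + 2·15 = 63
  a_7 = 1·63 + 2·33 = 129
  a_8 = 1·129 + 2·63 = 255
  a_9 = 1·255 + 2·129 = 513

1,2 ; 513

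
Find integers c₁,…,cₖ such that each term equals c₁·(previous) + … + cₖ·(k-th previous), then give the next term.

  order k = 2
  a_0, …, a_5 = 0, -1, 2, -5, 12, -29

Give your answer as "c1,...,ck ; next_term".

  a_2 = -2·-1 + 1·0 = 2
  a_3 = -2·2 + 1·-1 = -5
  a_4 = -2·-5 + 1·2 = 12
  a_5 = -2·12 + 1·-5 = -29
  a_6 = -2·-29 + 1·12 = 70

-2,1 ; 70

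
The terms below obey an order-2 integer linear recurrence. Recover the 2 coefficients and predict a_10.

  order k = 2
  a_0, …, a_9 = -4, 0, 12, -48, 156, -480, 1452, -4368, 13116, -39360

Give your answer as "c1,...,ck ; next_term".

  a_2 = -4·0 + -3·-4 = 12
  a_3 = -4·12 + -3·0 = -48
  a_4 = -4·-48 + -3·12 = 156
  a_5 = -4·156 + -3·-48 = -480
  a_6 = -4·-480 + -3·156 = 1452
  a_7 = -4·1452 + -3·-480 = -4368
  a_8 = -4·-4368 + -3·1452 = 13116
  a_9 = -4·13116 + -3·-4368 = -39360
  a_10 = -4·-39360 + -3·13116 = 118092

-4,-3 ; 118092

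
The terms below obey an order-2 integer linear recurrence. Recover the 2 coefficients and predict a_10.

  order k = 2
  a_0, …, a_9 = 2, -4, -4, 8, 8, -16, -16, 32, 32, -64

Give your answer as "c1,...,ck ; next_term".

  a_2 = 0·-4 + -2·2 = -4
  a_3 = 0·-4 + -2·-4 = 8
  a_4 = 0·8 + -2·-4 = 8
  a_5 = 0·8 + -2·8 = -16
  a_6 = 0·-16 + -2·8 = -16
  a_7 = 0·-16 + -2·-16 = 32
  a_8 = 0·32 + -2·-16 = 32
  a_9 = 0·32 + -2·32 = -64
  a_10 = 0·-64 + -2·32 = -64

0,-2 ; -64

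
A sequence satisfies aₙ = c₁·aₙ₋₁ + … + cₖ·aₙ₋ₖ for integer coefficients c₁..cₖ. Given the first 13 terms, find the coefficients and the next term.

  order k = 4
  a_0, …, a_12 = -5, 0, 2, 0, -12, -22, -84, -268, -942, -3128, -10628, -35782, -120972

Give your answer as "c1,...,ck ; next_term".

  a_4 = 2·0 + 4·2 + 1·0 + 4·-5 = -12
  a_5 = 2·-12 + 4·0 + 1·2 + 4·0 = -22
  a_6 = 2·-22 + 4·-12 + 1·0 + 4·2 = -84
  a_7 = 2·-84 + 4·-22 + 1·-12 + 4·0 = -268
  a_8 = 2·-268 + 4·-84 + 1·-22 + 4·-12 = -942
  a_9 = 2·-942 + 4·-268 + 1·-84 + 4·-22 = -3128
  a_10 = 2·-3128 + 4·-942 + 1·-268 + 4·-84 = -10628
  a_11 = 2·-10628 + 4·-3128 + 1·-942 + 4·-268 = -35782
  a_12 = 2·-35782 + 4·-10628 + 1·-3128 + 4·-942 = -120972
  a_13 = 2·-120972 + 4·-35782 + 1·-10628 + 4·-3128 = -408212

2,4,1,4 ; -408212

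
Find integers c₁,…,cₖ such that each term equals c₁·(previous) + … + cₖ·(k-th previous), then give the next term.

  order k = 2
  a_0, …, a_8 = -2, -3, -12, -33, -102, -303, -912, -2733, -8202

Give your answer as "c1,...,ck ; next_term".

2,3 ; -24603

  a_2 = 2·-3 + 3·-2 = -12
  a_3 = 2·-12 + 3·-3 = -33
  a_4 = 2·-33 + 3·-12 = -102
  a_5 = 2·-102 + 3·-33 = -303
  a_6 = 2·-303 + 3·-102 = -912
  a_7 = 2·-912 + 3·-303 = -2733
  a_8 = 2·-2733 + 3·-912 = -8202
  a_9 = 2·-8202 + 3·-2733 = -24603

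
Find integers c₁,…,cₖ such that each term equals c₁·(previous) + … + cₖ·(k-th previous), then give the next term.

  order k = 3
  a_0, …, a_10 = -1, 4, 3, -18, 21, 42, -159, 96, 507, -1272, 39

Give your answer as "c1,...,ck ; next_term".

  a_3 = -1·3 + -3·4 + 3·-1 = -18
  a_4 = -1·-18 + -3·3 + 3·4 = 21
  a_5 = -1·21 + -3·-18 + 3·3 = 42
  a_6 = -1·42 + -3·21 + 3·-18 = -159
  a_7 = -1·-159 + -3·42 + 3·21 = 96
  a_8 = -1·96 + -3·-159 + 3·42 = 507
  a_9 = -1·507 + -3·96 + 3·-159 = -1272
  a_10 = -1·-1272 + -3·507 + 3·96 = 39
  a_11 = -1·39 + -3·-1272 + 3·507 = 5298

-1,-3,3 ; 5298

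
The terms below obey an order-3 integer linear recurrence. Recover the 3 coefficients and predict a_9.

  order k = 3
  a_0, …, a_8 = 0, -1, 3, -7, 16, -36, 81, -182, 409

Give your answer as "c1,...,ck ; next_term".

-2,1,1 ; -919

  a_3 = -2·3 + 1·-1 + 1·0 = -7
  a_4 = -2·-7 + 1·3 + 1·-1 = 16
  a_5 = -2·16 + 1·-7 + 1·3 = -36
  a_6 = -2·-36 + 1·16 + 1·-7 = 81
  a_7 = -2·81 + 1·-36 + 1·16 = -182
  a_8 = -2·-182 + 1·81 + 1·-36 = 409
  a_9 = -2·409 + 1·-182 + 1·81 = -919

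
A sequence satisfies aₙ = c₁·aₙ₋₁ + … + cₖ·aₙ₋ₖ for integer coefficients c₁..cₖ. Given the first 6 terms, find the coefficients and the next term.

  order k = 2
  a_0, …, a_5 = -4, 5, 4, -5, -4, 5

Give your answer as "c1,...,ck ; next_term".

0,-1 ; 4

  a_2 = 0·5 + -1·-4 = 4
  a_3 = 0·4 + -1·5 = -5
  a_4 = 0·-5 + -1·4 = -4
  a_5 = 0·-4 + -1·-5 = 5
  a_6 = 0·5 + -1·-4 = 4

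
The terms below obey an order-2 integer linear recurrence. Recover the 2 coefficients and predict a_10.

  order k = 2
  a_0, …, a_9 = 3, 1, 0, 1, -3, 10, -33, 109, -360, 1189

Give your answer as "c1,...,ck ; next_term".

  a_2 = -3·1 + 1·3 = 0
  a_3 = -3·0 + 1·1 = 1
  a_4 = -3·1 + 1·0 = -3
  a_5 = -3·-3 + 1·1 = 10
  a_6 = -3·10 + 1·-3 = -33
  a_7 = -3·-33 + 1·10 = 109
  a_8 = -3·109 + 1·-33 = -360
  a_9 = -3·-360 + 1·109 = 1189
  a_10 = -3·1189 + 1·-360 = -3927

-3,1 ; -3927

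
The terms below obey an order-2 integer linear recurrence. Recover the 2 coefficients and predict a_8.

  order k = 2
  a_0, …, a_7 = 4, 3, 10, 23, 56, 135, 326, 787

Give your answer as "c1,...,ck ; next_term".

  a_2 = 2·3 + 1·4 = 10
  a_3 = 2·10 + 1·3 = 23
  a_4 = 2·23 + 1·10 = 56
  a_5 = 2·56 + 1·23 = 135
  a_6 = 2·135 + 1·56 = 326
  a_7 = 2·326 + 1·135 = 787
  a_8 = 2·787 + 1·326 = 1900

2,1 ; 1900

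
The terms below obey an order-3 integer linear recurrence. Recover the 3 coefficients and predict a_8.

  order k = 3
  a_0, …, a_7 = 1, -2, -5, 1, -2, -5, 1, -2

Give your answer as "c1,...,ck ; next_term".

0,0,1 ; -5

  a_3 = 0·-5 + 0·-2 + 1·1 = 1
  a_4 = 0·1 + 0·-5 + 1·-2 = -2
  a_5 = 0·-2 + 0·1 + 1·-5 = -5
  a_6 = 0·-5 + 0·-2 + 1·1 = 1
  a_7 = 0·1 + 0·-5 + 1·-2 = -2
  a_8 = 0·-2 + 0·1 + 1·-5 = -5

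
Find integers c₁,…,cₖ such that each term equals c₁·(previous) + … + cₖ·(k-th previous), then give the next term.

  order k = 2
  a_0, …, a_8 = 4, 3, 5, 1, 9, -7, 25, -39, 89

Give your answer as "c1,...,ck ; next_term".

  a_2 = -1·3 + 2·4 = 5
  a_3 = -1·5 + 2·3 = 1
  a_4 = -1·1 + 2·5 = 9
  a_5 = -1·9 + 2·1 = -7
  a_6 = -1·-7 + 2·9 = 25
  a_7 = -1·25 + 2·-7 = -39
  a_8 = -1·-39 + 2·25 = 89
  a_9 = -1·89 + 2·-39 = -167

-1,2 ; -167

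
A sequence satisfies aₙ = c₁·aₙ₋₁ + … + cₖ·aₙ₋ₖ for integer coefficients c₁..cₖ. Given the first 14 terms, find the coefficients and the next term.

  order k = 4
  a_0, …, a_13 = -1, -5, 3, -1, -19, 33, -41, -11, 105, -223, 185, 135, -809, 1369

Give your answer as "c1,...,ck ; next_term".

-2,-1,3,3 ; -969

  a_4 = -2·-1 + -1·3 + 3·-5 + 3·-1 = -19
  a_5 = -2·-19 + -1·-1 + 3·3 + 3·-5 = 33
  a_6 = -2·33 + -1·-19 + 3·-1 + 3·3 = -41
  a_7 = -2·-41 + -1·33 + 3·-19 + 3·-1 = -11
  a_8 = -2·-11 + -1·-41 + 3·33 + 3·-19 = 105
  a_9 = -2·105 + -1·-11 + 3·-41 + 3·33 = -223
  a_10 = -2·-223 + -1·105 + 3·-11 + 3·-41 = 185
  a_11 = -2·185 + -1·-223 + 3·105 + 3·-11 = 135
  a_12 = -2·135 + -1·185 + 3·-223 + 3·105 = -809
  a_13 = -2·-809 + -1·135 + 3·185 + 3·-223 = 1369
  a_14 = -2·1369 + -1·-809 + 3·135 + 3·185 = -969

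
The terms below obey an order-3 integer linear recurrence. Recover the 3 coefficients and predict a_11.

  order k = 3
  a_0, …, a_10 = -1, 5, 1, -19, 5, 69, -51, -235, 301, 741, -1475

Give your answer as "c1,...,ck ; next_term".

-1,-4,-2 ; -2091

  a_3 = -1·1 + -4·5 + -2·-1 = -19
  a_4 = -1·-19 + -4·1 + -2·5 = 5
  a_5 = -1·5 + -4·-19 + -2·1 = 69
  a_6 = -1·69 + -4·5 + -2·-19 = -51
  a_7 = -1·-51 + -4·69 + -2·5 = -235
  a_8 = -1·-235 + -4·-51 + -2·69 = 301
  a_9 = -1·301 + -4·-235 + -2·-51 = 741
  a_10 = -1·741 + -4·301 + -2·-235 = -1475
  a_11 = -1·-1475 + -4·741 + -2·301 = -2091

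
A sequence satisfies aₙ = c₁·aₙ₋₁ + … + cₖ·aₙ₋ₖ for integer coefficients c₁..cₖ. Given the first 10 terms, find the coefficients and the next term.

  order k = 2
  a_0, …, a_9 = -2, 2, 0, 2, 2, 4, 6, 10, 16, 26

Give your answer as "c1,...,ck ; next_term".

  a_2 = 1·2 + 1·-2 = 0
  a_3 = 1·0 + 1·2 = 2
  a_4 = 1·2 + 1·0 = 2
  a_5 = 1·2 + 1·2 = 4
  a_6 = 1·4 + 1·2 = 6
  a_7 = 1·6 + 1·4 = 10
  a_8 = 1·10 + 1·6 = 16
  a_9 = 1·16 + 1·10 = 26
  a_10 = 1·26 + 1·16 = 42

1,1 ; 42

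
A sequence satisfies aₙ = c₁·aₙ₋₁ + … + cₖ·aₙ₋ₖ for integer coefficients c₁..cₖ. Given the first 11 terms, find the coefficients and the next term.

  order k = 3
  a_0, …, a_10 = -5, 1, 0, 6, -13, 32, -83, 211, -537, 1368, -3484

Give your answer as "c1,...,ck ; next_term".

-2,1,-1 ; 8873

  a_3 = -2·0 + 1·1 + -1·-5 = 6
  a_4 = -2·6 + 1·0 + -1·1 = -13
  a_5 = -2·-13 + 1·6 + -1·0 = 32
  a_6 = -2·32 + 1·-13 + -1·6 = -83
  a_7 = -2·-83 + 1·32 + -1·-13 = 211
  a_8 = -2·211 + 1·-83 + -1·32 = -537
  a_9 = -2·-537 + 1·211 + -1·-83 = 1368
  a_10 = -2·1368 + 1·-537 + -1·211 = -3484
  a_11 = -2·-3484 + 1·1368 + -1·-537 = 8873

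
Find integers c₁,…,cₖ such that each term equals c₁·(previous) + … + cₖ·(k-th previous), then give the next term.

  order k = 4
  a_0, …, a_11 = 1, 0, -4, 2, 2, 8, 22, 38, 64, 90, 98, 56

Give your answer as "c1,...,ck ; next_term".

2,0,-1,-2 ; -106

  a_4 = 2·2 + 0·-4 + -1·0 + -2·1 = 2
  a_5 = 2·2 + 0·2 + -1·-4 + -2·0 = 8
  a_6 = 2·8 + 0·2 + -1·2 + -2·-4 = 22
  a_7 = 2·22 + 0·8 + -1·2 + -2·2 = 38
  a_8 = 2·38 + 0·22 + -1·8 + -2·2 = 64
  a_9 = 2·64 + 0·38 + -1·22 + -2·8 = 90
  a_10 = 2·90 + 0·64 + -1·38 + -2·22 = 98
  a_11 = 2·98 + 0·90 + -1·64 + -2·38 = 56
  a_12 = 2·56 + 0·98 + -1·90 + -2·64 = -106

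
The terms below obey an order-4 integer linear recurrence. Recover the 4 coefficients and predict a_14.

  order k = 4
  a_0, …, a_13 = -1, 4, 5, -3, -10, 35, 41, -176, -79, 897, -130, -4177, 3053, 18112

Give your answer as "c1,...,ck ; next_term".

0,-4,3,2 ; -25003

  a_4 = 0·-3 + -4·5 + 3·4 + 2·-1 = -10
  a_5 = 0·-10 + -4·-3 + 3·5 + 2·4 = 35
  a_6 = 0·35 + -4·-10 + 3·-3 + 2·5 = 41
  a_7 = 0·41 + -4·35 + 3·-10 + 2·-3 = -176
  a_8 = 0·-176 + -4·41 + 3·35 + 2·-10 = -79
  a_9 = 0·-79 + -4·-176 + 3·41 + 2·35 = 897
  a_10 = 0·897 + -4·-79 + 3·-176 + 2·41 = -130
  a_11 = 0·-130 + -4·897 + 3·-79 + 2·-176 = -4177
  a_12 = 0·-4177 + -4·-130 + 3·897 + 2·-79 = 3053
  a_13 = 0·3053 + -4·-4177 + 3·-130 + 2·897 = 18112
  a_14 = 0·18112 + -4·3053 + 3·-4177 + 2·-130 = -25003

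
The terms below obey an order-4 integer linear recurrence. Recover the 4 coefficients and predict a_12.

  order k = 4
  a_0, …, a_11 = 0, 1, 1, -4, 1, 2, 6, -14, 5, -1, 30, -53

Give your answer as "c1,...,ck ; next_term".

-1,-1,-2,1 ; 30

  a_4 = -1·-4 + -1·1 + -2·1 + 1·0 = 1
  a_5 = -1·1 + -1·-4 + -2·1 + 1·1 = 2
  a_6 = -1·2 + -1·1 + -2·-4 + 1·1 = 6
  a_7 = -1·6 + -1·2 + -2·1 + 1·-4 = -14
  a_8 = -1·-14 + -1·6 + -2·2 + 1·1 = 5
  a_9 = -1·5 + -1·-14 + -2·6 + 1·2 = -1
  a_10 = -1·-1 + -1·5 + -2·-14 + 1·6 = 30
  a_11 = -1·30 + -1·-1 + -2·5 + 1·-14 = -53
  a_12 = -1·-53 + -1·30 + -2·-1 + 1·5 = 30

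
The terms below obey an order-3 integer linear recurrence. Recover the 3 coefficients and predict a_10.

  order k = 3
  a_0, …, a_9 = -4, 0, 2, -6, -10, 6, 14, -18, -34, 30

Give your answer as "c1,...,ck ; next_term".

1,-2,2 ; 62

  a_3 = 1·2 + -2·0 + 2·-4 = -6
  a_4 = 1·-6 + -2·2 + 2·0 = -10
  a_5 = 1·-10 + -2·-6 + 2·2 = 6
  a_6 = 1·6 + -2·-10 + 2·-6 = 14
  a_7 = 1·14 + -2·6 + 2·-10 = -18
  a_8 = 1·-18 + -2·14 + 2·6 = -34
  a_9 = 1·-34 + -2·-18 + 2·14 = 30
  a_10 = 1·30 + -2·-34 + 2·-18 = 62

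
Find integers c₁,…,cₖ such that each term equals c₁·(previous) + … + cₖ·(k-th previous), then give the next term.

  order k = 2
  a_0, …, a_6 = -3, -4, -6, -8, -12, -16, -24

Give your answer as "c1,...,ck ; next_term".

  a_2 = 0·-4 + 2·-3 = -6
  a_3 = 0·-6 + 2·-4 = -8
  a_4 = 0·-8 + 2·-6 = -12
  a_5 = 0·-12 + 2·-8 = -16
  a_6 = 0·-16 + 2·-12 = -24
  a_7 = 0·-24 + 2·-16 = -32

0,2 ; -32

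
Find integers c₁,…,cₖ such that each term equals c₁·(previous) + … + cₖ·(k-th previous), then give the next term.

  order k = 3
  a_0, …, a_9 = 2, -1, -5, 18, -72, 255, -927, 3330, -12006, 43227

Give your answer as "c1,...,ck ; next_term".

  a_3 = -3·-5 + 3·-1 + 3·2 = 18
  a_4 = -3·18 + 3·-5 + 3·-1 = -72
  a_5 = -3·-72 + 3·18 + 3·-5 = 255
  a_6 = -3·255 + 3·-72 + 3·18 = -927
  a_7 = -3·-927 + 3·255 + 3·-72 = 3330
  a_8 = -3·3330 + 3·-927 + 3·255 = -12006
  a_9 = -3·-12006 + 3·3330 + 3·-927 = 43227
  a_10 = -3·43227 + 3·-12006 + 3·3330 = -155709

-3,3,3 ; -155709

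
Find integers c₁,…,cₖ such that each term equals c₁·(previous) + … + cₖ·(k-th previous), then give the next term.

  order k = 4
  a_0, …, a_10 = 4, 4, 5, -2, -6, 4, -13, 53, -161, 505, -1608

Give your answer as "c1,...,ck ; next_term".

  a_4 = -3·-2 + 0·5 + -2·4 + -1·4 = -6
  a_5 = -3·-6 + 0·-2 + -2·5 + -1·4 = 4
  a_6 = -3·4 + 0·-6 + -2·-2 + -1·5 = -13
  a_7 = -3·-13 + 0·4 + -2·-6 + -1·-2 = 53
  a_8 = -3·53 + 0·-13 + -2·4 + -1·-6 = -161
  a_9 = -3·-161 + 0·53 + -2·-13 + -1·4 = 505
  a_10 = -3·505 + 0·-161 + -2·53 + -1·-13 = -1608
  a_11 = -3·-1608 + 0·505 + -2·-161 + -1·53 = 5093

-3,0,-2,-1 ; 5093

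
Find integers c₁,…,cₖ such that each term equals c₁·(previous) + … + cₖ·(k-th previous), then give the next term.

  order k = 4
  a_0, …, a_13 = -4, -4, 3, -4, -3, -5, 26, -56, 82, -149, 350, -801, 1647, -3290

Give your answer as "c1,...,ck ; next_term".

  a_4 = -2·-4 + -1·3 + -1·-4 + 3·-4 = -3
  a_5 = -2·-3 + -1·-4 + -1·3 + 3·-4 = -5
  a_6 = -2·-5 + -1·-3 + -1·-4 + 3·3 = 26
  a_7 = -2·26 + -1·-5 + -1·-3 + 3·-4 = -56
  a_8 = -2·-56 + -1·26 + -1·-5 + 3·-3 = 82
  a_9 = -2·82 + -1·-56 + -1·26 + 3·-5 = -149
  a_10 = -2·-149 + -1·82 + -1·-56 + 3·26 = 350
  a_11 = -2·350 + -1·-149 + -1·82 + 3·-56 = -801
  a_12 = -2·-801 + -1·350 + -1·-149 + 3·82 = 1647
  a_13 = -2·1647 + -1·-801 + -1·350 + 3·-149 = -3290
  a_14 = -2·-3290 + -1·1647 + -1·-801 + 3·350 = 6784

-2,-1,-1,3 ; 6784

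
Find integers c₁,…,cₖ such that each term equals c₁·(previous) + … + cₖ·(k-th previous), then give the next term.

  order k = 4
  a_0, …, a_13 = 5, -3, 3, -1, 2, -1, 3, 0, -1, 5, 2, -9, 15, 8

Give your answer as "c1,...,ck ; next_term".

-1,-1,2,2 ; -37

  a_4 = -1·-1 + -1·3 + 2·-3 + 2·5 = 2
  a_5 = -1·2 + -1·-1 + 2·3 + 2·-3 = -1
  a_6 = -1·-1 + -1·2 + 2·-1 + 2·3 = 3
  a_7 = -1·3 + -1·-1 + 2·2 + 2·-1 = 0
  a_8 = -1·0 + -1·3 + 2·-1 + 2·2 = -1
  a_9 = -1·-1 + -1·0 + 2·3 + 2·-1 = 5
  a_10 = -1·5 + -1·-1 + 2·0 + 2·3 = 2
  a_11 = -1·2 + -1·5 + 2·-1 + 2·0 = -9
  a_12 = -1·-9 + -1·2 + 2·5 + 2·-1 = 15
  a_13 = -1·15 + -1·-9 + 2·2 + 2·5 = 8
  a_14 = -1·8 + -1·15 + 2·-9 + 2·2 = -37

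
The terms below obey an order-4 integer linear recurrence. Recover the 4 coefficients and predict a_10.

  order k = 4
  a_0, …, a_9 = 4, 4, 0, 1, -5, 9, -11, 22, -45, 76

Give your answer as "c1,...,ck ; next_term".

  a_4 = -1·1 + 0·0 + -2·4 + 1·4 = -5
  a_5 = -1·-5 + 0·1 + -2·0 + 1·4 = 9
  a_6 = -1·9 + 0·-5 + -2·1 + 1·0 = -11
  a_7 = -1·-11 + 0·9 + -2·-5 + 1·1 = 22
  a_8 = -1·22 + 0·-11 + -2·9 + 1·-5 = -45
  a_9 = -1·-45 + 0·22 + -2·-11 + 1·9 = 76
  a_10 = -1·76 + 0·-45 + -2·22 + 1·-11 = -131

-1,0,-2,1 ; -131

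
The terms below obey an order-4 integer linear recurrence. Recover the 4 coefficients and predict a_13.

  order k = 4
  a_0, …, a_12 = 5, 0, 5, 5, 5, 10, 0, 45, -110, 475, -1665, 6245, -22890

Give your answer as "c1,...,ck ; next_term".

-3,3,2,1 ; 84550

  a_4 = -3·5 + 3·5 + 2·0 + 1·5 = 5
  a_5 = -3·5 + 3·5 + 2·5 + 1·0 = 10
  a_6 = -3·10 + 3·5 + 2·5 + 1·5 = 0
  a_7 = -3·0 + 3·10 + 2·5 + 1·5 = 45
  a_8 = -3·45 + 3·0 + 2·10 + 1·5 = -110
  a_9 = -3·-110 + 3·45 + 2·0 + 1·10 = 475
  a_10 = -3·475 + 3·-110 + 2·45 + 1·0 = -1665
  a_11 = -3·-1665 + 3·475 + 2·-110 + 1·45 = 6245
  a_12 = -3·6245 + 3·-1665 + 2·475 + 1·-110 = -22890
  a_13 = -3·-22890 + 3·6245 + 2·-1665 + 1·475 = 84550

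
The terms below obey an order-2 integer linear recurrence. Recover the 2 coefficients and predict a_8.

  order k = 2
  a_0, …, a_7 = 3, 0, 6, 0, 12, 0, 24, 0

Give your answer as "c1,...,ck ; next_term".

  a_2 = 0·0 + 2·3 = 6
  a_3 = 0·6 + 2·0 = 0
  a_4 = 0·0 + 2·6 = 12
  a_5 = 0·12 + 2·0 = 0
  a_6 = 0·0 + 2·12 = 24
  a_7 = 0·24 + 2·0 = 0
  a_8 = 0·0 + 2·24 = 48

0,2 ; 48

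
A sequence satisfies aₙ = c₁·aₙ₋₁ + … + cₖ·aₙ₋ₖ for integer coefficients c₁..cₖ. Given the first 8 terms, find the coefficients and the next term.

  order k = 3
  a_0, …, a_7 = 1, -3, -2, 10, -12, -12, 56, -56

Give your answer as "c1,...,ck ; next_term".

  a_3 = -1·-2 + -2·-3 + 2·1 = 10
  a_4 = -1·10 + -2·-2 + 2·-3 = -12
  a_5 = -1·-12 + -2·10 + 2·-2 = -12
  a_6 = -1·-12 + -2·-12 + 2·10 = 56
  a_7 = -1·56 + -2·-12 + 2·-12 = -56
  a_8 = -1·-56 + -2·56 + 2·-12 = -80

-1,-2,2 ; -80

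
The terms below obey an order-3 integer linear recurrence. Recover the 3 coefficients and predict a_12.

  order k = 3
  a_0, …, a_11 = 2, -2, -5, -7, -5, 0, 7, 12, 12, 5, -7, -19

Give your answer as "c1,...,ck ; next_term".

  a_3 = 1·-5 + 0·-2 + -1·2 = -7
  a_4 = 1·-7 + 0·-5 + -1·-2 = -5
  a_5 = 1·-5 + 0·-7 + -1·-5 = 0
  a_6 = 1·0 + 0·-5 + -1·-7 = 7
  a_7 = 1·7 + 0·0 + -1·-5 = 12
  a_8 = 1·12 + 0·7 + -1·0 = 12
  a_9 = 1·12 + 0·12 + -1·7 = 5
  a_10 = 1·5 + 0·12 + -1·12 = -7
  a_11 = 1·-7 + 0·5 + -1·12 = -19
  a_12 = 1·-19 + 0·-7 + -1·5 = -24

1,0,-1 ; -24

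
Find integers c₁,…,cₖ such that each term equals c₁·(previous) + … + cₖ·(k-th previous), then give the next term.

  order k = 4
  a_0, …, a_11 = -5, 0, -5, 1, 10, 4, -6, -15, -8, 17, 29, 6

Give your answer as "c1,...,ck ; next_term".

0,-1,-1,-1 ; -38

  a_4 = 0·1 + -1·-5 + -1·0 + -1·-5 = 10
  a_5 = 0·10 + -1·1 + -1·-5 + -1·0 = 4
  a_6 = 0·4 + -1·10 + -1·1 + -1·-5 = -6
  a_7 = 0·-6 + -1·4 + -1·10 + -1·1 = -15
  a_8 = 0·-15 + -1·-6 + -1·4 + -1·10 = -8
  a_9 = 0·-8 + -1·-15 + -1·-6 + -1·4 = 17
  a_10 = 0·17 + -1·-8 + -1·-15 + -1·-6 = 29
  a_11 = 0·29 + -1·17 + -1·-8 + -1·-15 = 6
  a_12 = 0·6 + -1·29 + -1·17 + -1·-8 = -38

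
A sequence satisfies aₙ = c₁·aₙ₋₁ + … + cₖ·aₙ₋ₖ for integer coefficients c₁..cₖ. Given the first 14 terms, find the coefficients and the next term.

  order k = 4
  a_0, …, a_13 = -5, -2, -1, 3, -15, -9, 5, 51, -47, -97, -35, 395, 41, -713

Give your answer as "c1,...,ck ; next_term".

  a_4 = 0·3 + -1·-1 + -2·-2 + 4·-5 = -15
  a_5 = 0·-15 + -1·3 + -2·-1 + 4·-2 = -9
  a_6 = 0·-9 + -1·-15 + -2·3 + 4·-1 = 5
  a_7 = 0·5 + -1·-9 + -2·-15 + 4·3 = 51
  a_8 = 0·51 + -1·5 + -2·-9 + 4·-15 = -47
  a_9 = 0·-47 + -1·51 + -2·5 + 4·-9 = -97
  a_10 = 0·-97 + -1·-47 + -2·51 + 4·5 = -35
  a_11 = 0·-35 + -1·-97 + -2·-47 + 4·51 = 395
  a_12 = 0·395 + -1·-35 + -2·-97 + 4·-47 = 41
  a_13 = 0·41 + -1·395 + -2·-35 + 4·-97 = -713
  a_14 = 0·-713 + -1·41 + -2·395 + 4·-35 = -971

0,-1,-2,4 ; -971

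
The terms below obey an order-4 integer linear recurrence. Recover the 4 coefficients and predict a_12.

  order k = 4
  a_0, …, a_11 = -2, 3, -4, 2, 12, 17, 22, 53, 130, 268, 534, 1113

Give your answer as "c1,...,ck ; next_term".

2,-1,2,1 ; 2358

  a_4 = 2·2 + -1·-4 + 2·3 + 1·-2 = 12
  a_5 = 2·12 + -1·2 + 2·-4 + 1·3 = 17
  a_6 = 2·17 + -1·12 + 2·2 + 1·-4 = 22
  a_7 = 2·22 + -1·17 + 2·12 + 1·2 = 53
  a_8 = 2·53 + -1·22 + 2·17 + 1·12 = 130
  a_9 = 2·130 + -1·53 + 2·22 + 1·17 = 268
  a_10 = 2·268 + -1·130 + 2·53 + 1·22 = 534
  a_11 = 2·534 + -1·268 + 2·130 + 1·53 = 1113
  a_12 = 2·1113 + -1·534 + 2·268 + 1·130 = 2358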